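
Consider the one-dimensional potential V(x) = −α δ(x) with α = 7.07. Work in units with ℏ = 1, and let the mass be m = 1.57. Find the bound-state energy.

E = -39.2

For x ≠ 0 the bound state is ψ ∝ e^{−κ|x|}; integrating the TISE across the delta gives the cusp condition 2κ = 2mα/ℏ², so κ = 11.10.
Then E = −ℏ²κ²/(2m) = −mα²/(2ℏ²) = -39.24.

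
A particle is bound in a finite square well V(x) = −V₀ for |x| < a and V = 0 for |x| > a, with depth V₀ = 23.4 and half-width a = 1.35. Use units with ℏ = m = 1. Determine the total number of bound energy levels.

N = 6

The dimensionless depth is z₀ = a√(2mV₀)/ℏ = 1.35 × √(46.80) = 9.235.
The even/odd transcendental equations gain one root per π/2 in z₀, giving N = 1 + ⌊2z₀/π⌋ = 1 + ⌊5.879⌋ = 6.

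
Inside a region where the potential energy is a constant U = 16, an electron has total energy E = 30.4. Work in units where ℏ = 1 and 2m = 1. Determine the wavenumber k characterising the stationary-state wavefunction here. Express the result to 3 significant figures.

k = 3.79

With E > U the solution is oscillatory, ψ ∝ e^{±ikx} with k = √(2m(E − U))/ℏ.
k = √(2 × 0.5 × 14.4) = 3.795.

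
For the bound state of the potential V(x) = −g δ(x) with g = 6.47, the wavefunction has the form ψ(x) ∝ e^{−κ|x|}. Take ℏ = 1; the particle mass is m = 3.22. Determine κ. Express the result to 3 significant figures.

Integrate −(ℏ²/2m)ψ'' − gδ(x)ψ = Eψ from −ε to +ε: the ψ'' term gives ψ'(0⁺) − ψ'(0⁻) and the δ term gives −(2mg/ℏ²)ψ(0).
With ψ ∝ e^{−κ|x|} this yields −2κ = −2mg/ℏ², so κ = mg/ℏ² = 20.83.

κ = 20.8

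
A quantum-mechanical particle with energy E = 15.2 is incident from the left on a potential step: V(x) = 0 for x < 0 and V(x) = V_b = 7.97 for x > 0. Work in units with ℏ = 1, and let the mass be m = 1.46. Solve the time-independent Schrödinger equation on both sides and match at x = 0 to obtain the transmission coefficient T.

On each side the TISE gives plane waves with k = √(2m(E − V))/ℏ: k₁ = √(2·1.46·15.2) = 6.662, k₂ = √(2·1.46·7.23) = 4.595.
Continuity of ψ and ψ′ at the step yields the reflection amplitude r = (k₁ − k₂)/(k₁ + k₂) = 0.1837; thus R = |r|² = 0.03373, T = 0.9663.

T = 0.966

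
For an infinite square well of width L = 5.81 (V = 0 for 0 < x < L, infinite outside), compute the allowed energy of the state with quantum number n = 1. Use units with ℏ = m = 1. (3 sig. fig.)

E = 0.146

Requiring ψ(0) = ψ(L) = 0 quantises k = nπ/L, hence E_n = ℏ²k²/2m = n²π²ℏ²/(2mL²).
E_1 = 1² × π² / (2 × 1 × 5.81²) = 0.1462.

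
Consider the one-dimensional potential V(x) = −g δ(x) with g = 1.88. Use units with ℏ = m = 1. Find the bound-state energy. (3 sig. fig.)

E = -1.77

For x ≠ 0 the bound state is ψ ∝ e^{−κ|x|}; integrating the TISE across the delta gives the cusp condition 2κ = 2mg/ℏ², so κ = 1.880.
Then E = −ℏ²κ²/(2m) = −mg²/(2ℏ²) = -1.767.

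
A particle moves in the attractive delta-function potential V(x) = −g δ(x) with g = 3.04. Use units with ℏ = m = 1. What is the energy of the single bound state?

E = -4.62

The bound state is ψ(x) = √κ e^{−κ|x|}. The derivative jump ψ'(0⁺) − ψ'(0⁻) = −(2mg/ℏ²)ψ(0) fixes κ = mg/ℏ² = 3.040.
Then E = −ℏ²κ²/(2m) = −mg²/(2ℏ²) = -4.621.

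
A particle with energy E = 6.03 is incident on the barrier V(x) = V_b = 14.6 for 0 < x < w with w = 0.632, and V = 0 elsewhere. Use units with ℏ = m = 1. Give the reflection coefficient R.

R = 0.980

Since E < V_b the interior solution is evanescent with decay constant κ = √(2m(V_b − E))/ℏ = 4.140.
κw = 2.617, sinh(κw) = 6.807.
Matching ψ, ψ′ at both faces gives T = [1 + V_b² sinh²(κw) / (4E(V_b − E))]⁻¹ = 1/48.79 = 0.0205.
R = 1 − T = 0.980.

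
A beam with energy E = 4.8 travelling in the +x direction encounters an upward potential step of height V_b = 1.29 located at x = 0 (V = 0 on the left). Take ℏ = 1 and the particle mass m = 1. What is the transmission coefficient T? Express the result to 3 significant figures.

T = 0.994

The wavenumbers are k₁ = √(2mE)/ℏ = 3.098 on the left and k₂ = √(2m(E − V_b))/ℏ = 2.650 on the right.
Continuity of ψ and ψ′ at the step yields the reflection amplitude r = (k₁ − k₂)/(k₁ + k₂) = 0.07809; thus R = |r|² = 0.006098, T = 0.9939.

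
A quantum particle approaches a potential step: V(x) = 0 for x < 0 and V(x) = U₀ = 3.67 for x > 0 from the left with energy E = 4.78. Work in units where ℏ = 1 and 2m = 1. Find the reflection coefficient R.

The wavenumbers are k₁ = √(2mE)/ℏ = 2.186 on the left and k₂ = √(2m(E − U₀))/ℏ = 1.054 on the right.
Matching ψ and ψ′ at x = 0 gives r = (k₁ − k₂)/(k₁ + k₂), so R = r² = 0.1222 and T = 1 − R = 0.8778.

R = 0.122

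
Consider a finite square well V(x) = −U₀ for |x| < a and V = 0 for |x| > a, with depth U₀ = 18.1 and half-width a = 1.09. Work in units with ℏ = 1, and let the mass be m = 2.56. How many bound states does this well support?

Define the well-strength parameter z₀ = (a/ℏ)√(2mU₀) = 1.09 × √(2·2.56·18.1) = 10.49.
A new bound state (alternating even/odd) appears each time z₀ passes a multiple of π/2, so N = ⌊2z₀/π⌋ + 1 = ⌊6.680⌋ + 1 = 7.

N = 7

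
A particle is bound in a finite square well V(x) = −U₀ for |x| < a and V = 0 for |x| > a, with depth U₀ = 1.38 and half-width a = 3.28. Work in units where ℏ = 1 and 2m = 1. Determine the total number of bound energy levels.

N = 3

Define the well-strength parameter z₀ = (a/ℏ)√(2mU₀) = 3.28 × √(2·0.5·1.38) = 3.853.
A new bound state (alternating even/odd) appears each time z₀ passes a multiple of π/2, so N = ⌊2z₀/π⌋ + 1 = ⌊2.453⌋ + 1 = 3.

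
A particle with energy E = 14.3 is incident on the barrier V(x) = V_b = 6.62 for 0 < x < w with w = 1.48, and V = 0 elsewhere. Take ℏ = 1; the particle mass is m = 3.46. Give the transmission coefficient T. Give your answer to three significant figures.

E > V_b: inside the barrier k₂ = √(2m(E − V_b))/ℏ = 7.290, k₂w = 10.79.
T = [1 + V_b² sin²(k₂w) / (4E(E − V_b))]⁻¹ = 1/1.096 = 0.913.

T = 0.913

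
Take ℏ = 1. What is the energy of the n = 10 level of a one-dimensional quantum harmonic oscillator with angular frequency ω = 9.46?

Using E_n = (n + ½)ℏω: E_10 = 10.5 × 9.46 = 99.33.

E = 99.3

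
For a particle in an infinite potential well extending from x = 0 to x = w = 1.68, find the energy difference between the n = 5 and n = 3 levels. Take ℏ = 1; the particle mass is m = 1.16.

ΔE = 24.1

E_n = n²π²ℏ²/(2mw²), so ΔE = (5² − 3²) π²ℏ²/(2mw²).
ΔE = 16 × π² / (2 × 1.16 × 1.68²) = 24.12.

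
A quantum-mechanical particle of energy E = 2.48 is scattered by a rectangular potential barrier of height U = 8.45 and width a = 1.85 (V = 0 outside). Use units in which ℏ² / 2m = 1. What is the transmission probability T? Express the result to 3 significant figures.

T = 0.000393

Since E < U the interior solution is evanescent with decay constant κ = √(2m(U − E))/ℏ = 2.443.
κa = 4.520, sinh(κa) = 45.92.
The exact tunnelling result is T⁻¹ = 1 + U² sinh²(κa) / [4E(U − E)] = 2544, so T = 0.000393.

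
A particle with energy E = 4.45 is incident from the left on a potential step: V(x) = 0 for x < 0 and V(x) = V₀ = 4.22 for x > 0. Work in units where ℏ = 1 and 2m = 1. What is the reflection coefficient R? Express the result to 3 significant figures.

The wavenumbers are k₁ = √(2mE)/ℏ = 2.110 on the left and k₂ = √(2m(E − V₀))/ℏ = 0.4796 on the right.
Continuity of ψ and ψ′ at the step yields the reflection amplitude r = (k₁ − k₂)/(k₁ + k₂) = 0.6295; thus R = |r|² = 0.3963, T = 0.6037.

R = 0.396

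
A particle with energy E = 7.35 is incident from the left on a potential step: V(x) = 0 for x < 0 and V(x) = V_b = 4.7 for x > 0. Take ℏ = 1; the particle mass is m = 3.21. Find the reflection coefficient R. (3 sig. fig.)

The wavenumbers are k₁ = √(2mE)/ℏ = 6.869 on the left and k₂ = √(2m(E − V_b))/ℏ = 4.125 on the right.
Matching ψ and ψ′ at x = 0 gives r = (k₁ − k₂)/(k₁ + k₂), so R = r² = 0.06232 and T = 1 − R = 0.9377.

R = 0.0623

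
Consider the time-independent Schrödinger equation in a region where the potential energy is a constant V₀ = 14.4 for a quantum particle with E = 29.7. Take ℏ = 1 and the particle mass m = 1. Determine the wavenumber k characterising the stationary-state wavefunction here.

With E > V₀ the solution is oscillatory, ψ ∝ e^{±ikx} with k = √(2m(E − V₀))/ℏ.
k = √(2 × 1 × 15.3) = 5.532.

k = 5.53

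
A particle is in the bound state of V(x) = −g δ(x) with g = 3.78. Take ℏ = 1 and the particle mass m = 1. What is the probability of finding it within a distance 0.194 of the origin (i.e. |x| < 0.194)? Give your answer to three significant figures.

P = 0.769

The normalised bound state is ψ = √κ e^{−κ|x|} with κ = mg/ℏ² = 3.780.
P(|x| < d) = ∫_{−d}^{d} κ e^{−2κ|x|} dx = 1 − e^{−2κd} = 1 − e^{−1.467} = 0.7693.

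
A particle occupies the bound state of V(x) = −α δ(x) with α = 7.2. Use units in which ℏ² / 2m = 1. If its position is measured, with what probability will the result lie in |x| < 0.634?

P = 0.990

The normalised bound state is ψ = √κ e^{−κ|x|} with κ = mα/ℏ² = 3.600.
P(|x| < d) = ∫_{−d}^{d} κ e^{−2κ|x|} dx = 1 − e^{−2κd} = 1 − e^{−4.565} = 0.9896.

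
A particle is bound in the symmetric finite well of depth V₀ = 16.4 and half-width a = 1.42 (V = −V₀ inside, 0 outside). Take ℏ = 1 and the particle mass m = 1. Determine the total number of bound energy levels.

Define the well-strength parameter z₀ = (a/ℏ)√(2mV₀) = 1.42 × √(2·1·16.4) = 8.133.
A new bound state (alternating even/odd) appears each time z₀ passes a multiple of π/2, so N = ⌊2z₀/π⌋ + 1 = ⌊5.177⌋ + 1 = 6.

N = 6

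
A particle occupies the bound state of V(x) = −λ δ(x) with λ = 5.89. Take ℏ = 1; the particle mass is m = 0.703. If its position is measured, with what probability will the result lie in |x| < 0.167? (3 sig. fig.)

The normalised bound state is ψ = √κ e^{−κ|x|} with κ = mλ/ℏ² = 4.141.
P(|x| < d) = ∫_{−d}^{d} κ e^{−2κ|x|} dx = 1 − e^{−2κd} = 1 − e^{−1.383} = 0.7492.

P = 0.749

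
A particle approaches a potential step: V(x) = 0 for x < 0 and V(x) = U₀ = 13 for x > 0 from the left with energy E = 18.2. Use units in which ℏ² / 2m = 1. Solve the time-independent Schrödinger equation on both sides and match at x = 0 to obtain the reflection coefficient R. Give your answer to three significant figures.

The wavenumbers are k₁ = √(2mE)/ℏ = 4.266 on the left and k₂ = √(2m(E − U₀))/ℏ = 2.280 on the right.
Matching ψ and ψ′ at x = 0 gives r = (k₁ − k₂)/(k₁ + k₂), so R = r² = 0.09201 and T = 1 − R = 0.9080.

R = 0.0920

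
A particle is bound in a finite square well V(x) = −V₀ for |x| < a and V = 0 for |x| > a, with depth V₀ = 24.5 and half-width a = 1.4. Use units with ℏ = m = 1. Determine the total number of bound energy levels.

The dimensionless depth is z₀ = a√(2mV₀)/ℏ = 1.4 × √(49.00) = 9.800.
The even/odd transcendental equations gain one root per π/2 in z₀, giving N = 1 + ⌊2z₀/π⌋ = 1 + ⌊6.239⌋ = 7.

N = 7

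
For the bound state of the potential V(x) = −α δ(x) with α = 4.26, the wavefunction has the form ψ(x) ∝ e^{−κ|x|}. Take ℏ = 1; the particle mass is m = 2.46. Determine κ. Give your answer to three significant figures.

Integrating the TISE across x = 0 gives the cusp condition ψ'(0⁺) − ψ'(0⁻) = −(2mα/ℏ²)ψ(0).
With ψ ∝ e^{−κ|x|} this yields −2κ = −2mα/ℏ², so κ = mα/ℏ² = 10.48.

κ = 10.5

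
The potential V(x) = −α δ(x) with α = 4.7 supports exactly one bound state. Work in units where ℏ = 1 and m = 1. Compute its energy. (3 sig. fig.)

For x ≠ 0 the bound state is ψ ∝ e^{−κ|x|}; integrating the TISE across the delta gives the cusp condition 2κ = 2mα/ℏ², so κ = 4.700.
Then E = −ℏ²κ²/(2m) = −mα²/(2ℏ²) = -11.05.

E = -11.0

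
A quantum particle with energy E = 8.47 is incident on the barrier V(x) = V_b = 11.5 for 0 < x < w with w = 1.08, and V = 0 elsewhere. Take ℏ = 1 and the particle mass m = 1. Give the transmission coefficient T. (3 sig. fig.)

T = 0.0152

E < V_b: inside the barrier ψ ∝ e^{±κx} with κ = √(2m(V_b − E))/ℏ = 2.462.
κw = 2.659, sinh(κw) = 7.103.
Matching ψ, ψ′ at both faces gives T = [1 + V_b² sinh²(κw) / (4E(V_b − E))]⁻¹ = 1/66.00 = 0.0152.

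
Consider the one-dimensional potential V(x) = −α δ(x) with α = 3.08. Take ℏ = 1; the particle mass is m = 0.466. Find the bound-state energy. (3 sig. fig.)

E = -2.21

For x ≠ 0 the bound state is ψ ∝ e^{−κ|x|}; integrating the TISE across the delta gives the cusp condition 2κ = 2mα/ℏ², so κ = 1.435.
Then E = −ℏ²κ²/(2m) = −mα²/(2ℏ²) = -2.210.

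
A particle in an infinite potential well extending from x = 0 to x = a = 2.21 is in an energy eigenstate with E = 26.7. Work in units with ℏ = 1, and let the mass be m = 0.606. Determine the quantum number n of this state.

From E_n = n²π²ℏ²/(2ma²) invert to n = √(2ma²E)/(πℏ).
n = (2.21/π) × √(2 × 0.606 × 26.7) = 4.002 → n = 4.

n = 4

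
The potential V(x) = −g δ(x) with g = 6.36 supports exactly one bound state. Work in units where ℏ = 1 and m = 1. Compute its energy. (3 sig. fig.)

E = -20.2

For x ≠ 0 the bound state is ψ ∝ e^{−κ|x|}; integrating the TISE across the delta gives the cusp condition 2κ = 2mg/ℏ², so κ = 6.360.
Then E = −ℏ²κ²/(2m) = −mg²/(2ℏ²) = -20.22.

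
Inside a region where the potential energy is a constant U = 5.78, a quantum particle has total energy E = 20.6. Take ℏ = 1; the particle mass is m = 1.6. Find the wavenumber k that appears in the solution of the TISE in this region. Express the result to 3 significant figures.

k = 6.89

With E > U the solution is oscillatory, ψ ∝ e^{±ikx} with k = √(2m(E − U))/ℏ.
k = √(2 × 1.6 × 14.82) = 6.887.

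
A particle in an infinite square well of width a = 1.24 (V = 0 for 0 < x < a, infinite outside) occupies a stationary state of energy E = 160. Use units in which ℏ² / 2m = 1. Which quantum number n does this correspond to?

From E_n = n²π²ℏ²/(2ma²) invert to n = √(2ma²E)/(πℏ).
n = (1.24/π) × √(2 × 0.5 × 160) = 4.993 → n = 5.

n = 5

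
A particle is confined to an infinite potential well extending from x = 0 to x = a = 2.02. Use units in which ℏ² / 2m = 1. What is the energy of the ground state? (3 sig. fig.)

The infinite-well eigenfunctions ψ_n = √(2/a) sin(nπx/a) vanish at both walls, giving E_n = n²π²ℏ²/(2ma²).
E_1 = 1² × π² / (2 × 0.5 × 2.02²) = 2.419.

E = 2.42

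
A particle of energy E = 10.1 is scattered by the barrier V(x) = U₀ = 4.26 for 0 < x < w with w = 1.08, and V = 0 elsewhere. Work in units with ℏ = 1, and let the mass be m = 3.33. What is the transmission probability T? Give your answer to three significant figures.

Above the barrier the interior wavenumber is k₂ = √(2m(E − U₀))/ℏ = 6.237, giving phase k₂w = 6.735.
T = [1 + U₀² sin²(k₂w) / (4E(E − U₀))]⁻¹ = 1/1.015 = 0.986.

T = 0.986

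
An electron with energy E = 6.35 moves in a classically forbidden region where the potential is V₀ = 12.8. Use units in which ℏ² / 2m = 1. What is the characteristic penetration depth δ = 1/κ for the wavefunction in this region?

Since E < V₀ the TISE in this region is ψ'' = κ²ψ with κ = √(2m(V₀ − E))/ℏ.
κ = √(2 × 0.5 × 6.45) = 2.540. The penetration depth is δ = 1/κ = 0.394.

δ = 0.394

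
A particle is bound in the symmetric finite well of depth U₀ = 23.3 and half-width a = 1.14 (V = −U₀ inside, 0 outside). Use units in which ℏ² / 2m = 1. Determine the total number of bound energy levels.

Define the well-strength parameter z₀ = (a/ℏ)√(2mU₀) = 1.14 × √(2·0.5·23.3) = 5.503.
A new bound state (alternating even/odd) appears each time z₀ passes a multiple of π/2, so N = ⌊2z₀/π⌋ + 1 = ⌊3.503⌋ + 1 = 4.

N = 4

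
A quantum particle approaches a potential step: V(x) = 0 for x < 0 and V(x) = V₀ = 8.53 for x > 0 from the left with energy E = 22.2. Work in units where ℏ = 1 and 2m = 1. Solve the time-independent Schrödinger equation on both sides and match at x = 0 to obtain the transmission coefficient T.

The wavenumbers are k₁ = √(2mE)/ℏ = 4.712 on the left and k₂ = √(2m(E − V₀))/ℏ = 3.697 on the right.
Continuity of ψ and ψ′ at the step yields the reflection amplitude r = (k₁ − k₂)/(k₁ + k₂) = 0.1206; thus R = |r|² = 0.01455, T = 0.9854.

T = 0.985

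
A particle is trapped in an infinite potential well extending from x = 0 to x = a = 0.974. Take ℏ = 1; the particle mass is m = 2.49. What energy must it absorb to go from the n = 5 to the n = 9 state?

E_n = n²π²ℏ²/(2ma²), so ΔE = (9² − 5²) π²ℏ²/(2ma²).
ΔE = 56 × π² / (2 × 2.49 × 0.974²) = 117.0.

ΔE = 117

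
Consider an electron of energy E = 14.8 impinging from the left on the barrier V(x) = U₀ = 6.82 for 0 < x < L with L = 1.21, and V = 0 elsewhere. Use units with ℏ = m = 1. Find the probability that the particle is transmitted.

E > U₀: inside the barrier k₂ = √(2m(E − U₀))/ℏ = 3.995, k₂L = 4.834.
T = [1 + U₀² sin²(k₂L) / (4E(E − U₀))]⁻¹ = 1/1.097 = 0.912.

T = 0.912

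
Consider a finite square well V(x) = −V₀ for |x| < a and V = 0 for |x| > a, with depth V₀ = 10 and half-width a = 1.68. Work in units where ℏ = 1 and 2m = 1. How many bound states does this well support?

The dimensionless depth is z₀ = a√(2mV₀)/ℏ = 1.68 × √(10.00) = 5.313.
The even/odd transcendental equations gain one root per π/2 in z₀, giving N = 1 + ⌊2z₀/π⌋ = 1 + ⌊3.382⌋ = 4.

N = 4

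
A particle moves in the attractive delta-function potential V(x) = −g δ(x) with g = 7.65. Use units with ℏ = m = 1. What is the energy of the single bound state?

The bound state is ψ(x) = √κ e^{−κ|x|}. The derivative jump ψ'(0⁺) − ψ'(0⁻) = −(2mg/ℏ²)ψ(0) fixes κ = mg/ℏ² = 7.650.
Then E = −ℏ²κ²/(2m) = −mg²/(2ℏ²) = -29.26.

E = -29.3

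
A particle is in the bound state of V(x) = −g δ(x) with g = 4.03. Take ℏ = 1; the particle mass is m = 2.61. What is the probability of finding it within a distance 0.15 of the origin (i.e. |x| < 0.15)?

The normalised bound state is ψ = √κ e^{−κ|x|} with κ = mg/ℏ² = 10.52.
P(|x| < d) = ∫_{−d}^{d} κ e^{−2κ|x|} dx = 1 − e^{−2κd} = 1 − e^{−3.155} = 0.9574.

P = 0.957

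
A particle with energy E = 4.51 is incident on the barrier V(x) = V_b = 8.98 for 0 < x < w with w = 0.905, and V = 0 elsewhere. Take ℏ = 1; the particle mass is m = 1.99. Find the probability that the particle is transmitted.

T = 0.00193

Since E < V_b the interior solution is evanescent with decay constant κ = √(2m(V_b − E))/ℏ = 4.218.
κw = 3.817, sinh(κw) = 22.73.
Matching ψ, ψ′ at both faces gives T = [1 + V_b² sinh²(κw) / (4E(V_b − E))]⁻¹ = 1/517.5 = 0.00193.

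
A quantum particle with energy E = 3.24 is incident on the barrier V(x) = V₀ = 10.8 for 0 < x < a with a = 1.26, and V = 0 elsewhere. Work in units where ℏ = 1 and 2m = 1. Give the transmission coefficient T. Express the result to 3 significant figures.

T = 0.00329

E < V₀: inside the barrier ψ ∝ e^{±κx} with κ = √(2m(V₀ − E))/ℏ = 2.750.
κa = 3.464, sinh(κa) = 15.96.
Matching ψ, ψ′ at both faces gives T = [1 + V₀² sinh²(κa) / (4E(V₀ − E))]⁻¹ = 1/304.4 = 0.00329.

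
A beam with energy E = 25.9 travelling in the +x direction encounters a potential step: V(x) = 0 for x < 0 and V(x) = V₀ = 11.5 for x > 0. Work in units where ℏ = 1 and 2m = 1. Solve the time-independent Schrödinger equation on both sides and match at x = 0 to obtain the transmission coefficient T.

The wavenumbers are k₁ = √(2mE)/ℏ = 5.089 on the left and k₂ = √(2m(E − V₀))/ℏ = 3.795 on the right.
Continuity of ψ and ψ′ at the step yields the reflection amplitude r = (k₁ − k₂)/(k₁ + k₂) = 0.1457; thus R = |r|² = 0.02123, T = 0.9788.

T = 0.979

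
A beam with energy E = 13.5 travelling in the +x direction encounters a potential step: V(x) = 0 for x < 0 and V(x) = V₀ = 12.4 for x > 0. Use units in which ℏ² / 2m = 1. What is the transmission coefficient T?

On each side the TISE gives plane waves with k = √(2m(E − V))/ℏ: k₁ = √(2·½·13.5) = 3.674, k₂ = √(2·½·1.1) = 1.049.
Continuity of ψ and ψ′ at the step yields the reflection amplitude r = (k₁ − k₂)/(k₁ + k₂) = 0.5559; thus R = |r|² = 0.3090, T = 0.6910.

T = 0.691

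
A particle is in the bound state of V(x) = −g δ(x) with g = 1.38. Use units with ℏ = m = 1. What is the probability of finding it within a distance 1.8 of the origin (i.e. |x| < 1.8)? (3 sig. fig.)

P = 0.993

The normalised bound state is ψ = √κ e^{−κ|x|} with κ = mg/ℏ² = 1.380.
P(|x| < d) = ∫_{−d}^{d} κ e^{−2κ|x|} dx = 1 − e^{−2κd} = 1 − e^{−4.968} = 0.9930.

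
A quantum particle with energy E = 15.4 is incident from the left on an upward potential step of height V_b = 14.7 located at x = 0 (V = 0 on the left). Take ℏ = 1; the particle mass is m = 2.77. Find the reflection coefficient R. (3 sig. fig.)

On each side the TISE gives plane waves with k = √(2m(E − V))/ℏ: k₁ = √(2·2.77·15.4) = 9.237, k₂ = √(2·2.77·0.7) = 1.969.
Continuity of ψ and ψ′ at the step yields the reflection amplitude r = (k₁ − k₂)/(k₁ + k₂) = 0.6485; thus R = |r|² = 0.4206, T = 0.5794.

R = 0.421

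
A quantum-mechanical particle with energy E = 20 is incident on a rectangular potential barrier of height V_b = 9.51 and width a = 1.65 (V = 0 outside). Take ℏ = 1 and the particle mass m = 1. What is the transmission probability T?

T = 0.910

E > V_b: inside the barrier k₂ = √(2m(E − V_b))/ℏ = 4.580, k₂a = 7.558.
T = [1 + V_b² sin²(k₂a) / (4E(E − V_b))]⁻¹ = 1/1.099 = 0.910.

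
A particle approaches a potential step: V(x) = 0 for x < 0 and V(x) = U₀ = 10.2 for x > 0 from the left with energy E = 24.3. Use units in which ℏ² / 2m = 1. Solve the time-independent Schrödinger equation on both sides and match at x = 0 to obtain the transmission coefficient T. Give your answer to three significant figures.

The wavenumbers are k₁ = √(2mE)/ℏ = 4.930 on the left and k₂ = √(2m(E − U₀))/ℏ = 3.755 on the right.
Continuity of ψ and ψ′ at the step yields the reflection amplitude r = (k₁ − k₂)/(k₁ + k₂) = 0.1352; thus R = |r|² = 0.01829, T = 0.9817.

T = 0.982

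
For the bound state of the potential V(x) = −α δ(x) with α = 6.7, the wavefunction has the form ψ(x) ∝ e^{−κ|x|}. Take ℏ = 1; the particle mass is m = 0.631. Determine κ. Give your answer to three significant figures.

Integrate −(ℏ²/2m)ψ'' − αδ(x)ψ = Eψ from −ε to +ε: the ψ'' term gives ψ'(0⁺) − ψ'(0⁻) and the δ term gives −(2mα/ℏ²)ψ(0).
With ψ ∝ e^{−κ|x|} this yields −2κ = −2mα/ℏ², so κ = mα/ℏ² = 4.228.

κ = 4.23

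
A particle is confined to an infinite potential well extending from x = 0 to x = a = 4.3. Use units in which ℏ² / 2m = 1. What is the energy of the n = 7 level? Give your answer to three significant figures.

E = 26.2

Requiring ψ(0) = ψ(a) = 0 quantises k = nπ/a, hence E_n = ℏ²k²/2m = n²π²ℏ²/(2ma²).
E_7 = 7² × π² / (2 × 0.5 × 4.3²) = 26.16.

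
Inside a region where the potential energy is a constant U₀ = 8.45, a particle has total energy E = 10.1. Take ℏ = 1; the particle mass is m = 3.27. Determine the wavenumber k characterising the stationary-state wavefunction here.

k = 3.28

With E > U₀ the solution is oscillatory, ψ ∝ e^{±ikx} with k = √(2m(E − U₀))/ℏ.
k = √(2 × 3.27 × 1.65) = 3.285.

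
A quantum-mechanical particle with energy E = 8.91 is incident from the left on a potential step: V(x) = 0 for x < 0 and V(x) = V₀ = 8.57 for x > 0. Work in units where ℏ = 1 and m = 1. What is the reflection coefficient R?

The wavenumbers are k₁ = √(2mE)/ℏ = 4.221 on the left and k₂ = √(2m(E − V₀))/ℏ = 0.8246 on the right.
Continuity of ψ and ψ′ at the step yields the reflection amplitude r = (k₁ − k₂)/(k₁ + k₂) = 0.6732; thus R = |r|² = 0.4531, T = 0.5469.

R = 0.453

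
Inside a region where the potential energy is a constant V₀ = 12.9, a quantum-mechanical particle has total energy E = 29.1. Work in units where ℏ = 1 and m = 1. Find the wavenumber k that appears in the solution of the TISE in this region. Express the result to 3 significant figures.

With E > V₀ the solution is oscillatory, ψ ∝ e^{±ikx} with k = √(2m(E − V₀))/ℏ.
k = √(2 × 1 × 16.2) = 5.692.

k = 5.69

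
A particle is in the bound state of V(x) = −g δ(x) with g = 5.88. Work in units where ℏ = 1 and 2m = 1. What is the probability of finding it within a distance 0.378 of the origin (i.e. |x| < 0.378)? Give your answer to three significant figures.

P = 0.892

The normalised bound state is ψ = √κ e^{−κ|x|} with κ = mg/ℏ² = 2.940.
P(|x| < d) = ∫_{−d}^{d} κ e^{−2κ|x|} dx = 1 − e^{−2κd} = 1 − e^{−2.223} = 0.8917.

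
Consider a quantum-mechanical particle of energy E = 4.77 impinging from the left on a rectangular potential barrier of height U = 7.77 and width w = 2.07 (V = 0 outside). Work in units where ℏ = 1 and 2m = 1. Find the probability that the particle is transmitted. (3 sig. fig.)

T = 0.00291

Since E < U the interior solution is evanescent with decay constant κ = √(2m(U − E))/ℏ = 1.732.
κw = 3.585, sinh(κw) = 18.02.
Matching ψ, ψ′ at both faces gives T = [1 + U² sinh²(κw) / (4E(U − E))]⁻¹ = 1/343.5 = 0.00291.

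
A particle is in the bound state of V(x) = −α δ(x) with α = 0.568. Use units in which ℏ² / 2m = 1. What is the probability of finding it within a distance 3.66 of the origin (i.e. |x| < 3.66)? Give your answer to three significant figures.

The normalised bound state is ψ = √κ e^{−κ|x|} with κ = mα/ℏ² = 0.2840.
P(|x| < d) = ∫_{−d}^{d} κ e^{−2κ|x|} dx = 1 − e^{−2κd} = 1 − e^{−2.079} = 0.8749.

P = 0.875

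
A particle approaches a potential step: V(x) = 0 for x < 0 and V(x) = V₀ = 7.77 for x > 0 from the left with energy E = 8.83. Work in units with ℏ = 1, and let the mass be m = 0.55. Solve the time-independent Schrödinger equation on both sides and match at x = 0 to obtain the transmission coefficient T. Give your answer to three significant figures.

T = 0.764

The wavenumbers are k₁ = √(2mE)/ℏ = 3.117 on the left and k₂ = √(2m(E − V₀))/ℏ = 1.080 on the right.
Matching ψ and ψ′ at x = 0 gives r = (k₁ − k₂)/(k₁ + k₂), so R = r² = 0.2356 and T = 1 − R = 0.7644.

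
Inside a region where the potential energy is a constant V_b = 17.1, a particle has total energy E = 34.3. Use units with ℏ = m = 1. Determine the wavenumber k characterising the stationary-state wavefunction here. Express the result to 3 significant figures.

k = 5.87

With E > V_b the solution is oscillatory, ψ ∝ e^{±ikx} with k = √(2m(E − V_b))/ℏ.
k = √(2 × 1 × 17.2) = 5.865.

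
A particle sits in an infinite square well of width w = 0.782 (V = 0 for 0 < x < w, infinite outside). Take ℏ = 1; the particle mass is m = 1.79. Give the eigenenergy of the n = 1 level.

E = 4.51

Requiring ψ(0) = ψ(w) = 0 quantises k = nπ/w, hence E_n = ℏ²k²/2m = n²π²ℏ²/(2mw²).
E_1 = 1² × π² / (2 × 1.79 × 0.782²) = 4.508.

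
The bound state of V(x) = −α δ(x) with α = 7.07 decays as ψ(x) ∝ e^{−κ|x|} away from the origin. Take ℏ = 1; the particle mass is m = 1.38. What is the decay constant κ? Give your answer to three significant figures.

Integrating the TISE across x = 0 gives the cusp condition ψ'(0⁺) − ψ'(0⁻) = −(2mα/ℏ²)ψ(0).
With ψ ∝ e^{−κ|x|} this yields −2κ = −2mα/ℏ², so κ = mα/ℏ² = 9.757.

κ = 9.76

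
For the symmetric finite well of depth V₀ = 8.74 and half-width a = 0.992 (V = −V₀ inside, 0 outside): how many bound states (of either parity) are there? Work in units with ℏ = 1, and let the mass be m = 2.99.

N = 5

The dimensionless depth is z₀ = a√(2mV₀)/ℏ = 0.992 × √(52.27) = 7.172.
A new bound state (alternating even/odd) appears each time z₀ passes a multiple of π/2, so N = ⌊2z₀/π⌋ + 1 = ⌊4.566⌋ + 1 = 5.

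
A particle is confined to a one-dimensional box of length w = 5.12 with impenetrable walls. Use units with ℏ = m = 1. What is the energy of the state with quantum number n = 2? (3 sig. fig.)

E = 0.753

Requiring ψ(0) = ψ(w) = 0 quantises k = nπ/w, hence E_n = ℏ²k²/2m = n²π²ℏ²/(2mw²).
E_2 = 2² × π² / (2 × 1 × 5.12²) = 0.7530.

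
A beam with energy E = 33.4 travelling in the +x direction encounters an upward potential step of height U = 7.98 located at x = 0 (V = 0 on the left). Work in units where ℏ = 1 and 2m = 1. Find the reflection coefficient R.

R = 0.00464

The wavenumbers are k₁ = √(2mE)/ℏ = 5.779 on the left and k₂ = √(2m(E − U))/ℏ = 5.042 on the right.
Continuity of ψ and ψ′ at the step yields the reflection amplitude r = (k₁ − k₂)/(k₁ + k₂) = 0.06815; thus R = |r|² = 0.004644, T = 0.9954.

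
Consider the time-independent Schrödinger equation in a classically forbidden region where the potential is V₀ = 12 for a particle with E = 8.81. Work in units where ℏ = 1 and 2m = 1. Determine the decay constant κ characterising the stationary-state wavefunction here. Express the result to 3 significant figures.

Since E < V₀ the TISE in this region is ψ'' = κ²ψ with κ = √(2m(V₀ − E))/ℏ.
κ = √(2 × 0.5 × 3.19) = 1.786.

κ = 1.79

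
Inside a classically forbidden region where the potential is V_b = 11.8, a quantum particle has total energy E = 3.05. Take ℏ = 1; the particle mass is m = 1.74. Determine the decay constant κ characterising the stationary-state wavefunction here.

κ = 5.52

Since E < V_b the TISE in this region is ψ'' = κ²ψ with κ = √(2m(V_b − E))/ℏ.
κ = √(2 × 1.74 × 8.75) = 5.518.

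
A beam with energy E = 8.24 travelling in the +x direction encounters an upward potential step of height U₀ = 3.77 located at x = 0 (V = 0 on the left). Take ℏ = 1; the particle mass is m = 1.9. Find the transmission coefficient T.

T = 0.977

The wavenumbers are k₁ = √(2mE)/ℏ = 5.596 on the left and k₂ = √(2m(E − U₀))/ℏ = 4.121 on the right.
Matching ψ and ψ′ at x = 0 gives r = (k₁ − k₂)/(k₁ + k₂), so R = r² = 0.02302 and T = 1 − R = 0.9770.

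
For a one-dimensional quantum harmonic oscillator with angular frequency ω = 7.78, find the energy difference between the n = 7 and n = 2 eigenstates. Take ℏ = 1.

E_n = ℏω(n + ½), so ΔE = (7 − 2) ℏω = 5 × 7.78 = 38.90.

ΔE = 38.9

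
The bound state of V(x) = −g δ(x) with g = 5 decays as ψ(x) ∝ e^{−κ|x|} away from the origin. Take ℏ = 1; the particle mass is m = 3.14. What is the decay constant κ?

κ = 15.7

Integrating the TISE across x = 0 gives the cusp condition ψ'(0⁺) − ψ'(0⁻) = −(2mg/ℏ²)ψ(0).
With ψ ∝ e^{−κ|x|} this yields −2κ = −2mg/ℏ², so κ = mg/ℏ² = 15.70.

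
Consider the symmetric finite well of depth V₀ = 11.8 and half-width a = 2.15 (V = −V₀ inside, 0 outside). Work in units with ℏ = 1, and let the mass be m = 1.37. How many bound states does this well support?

The dimensionless depth is z₀ = a√(2mV₀)/ℏ = 2.15 × √(32.33) = 12.23.
A new bound state (alternating even/odd) appears each time z₀ passes a multiple of π/2, so N = ⌊2z₀/π⌋ + 1 = ⌊7.783⌋ + 1 = 8.

N = 8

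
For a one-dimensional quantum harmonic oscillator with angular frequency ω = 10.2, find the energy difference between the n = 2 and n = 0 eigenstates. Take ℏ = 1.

E_n = ℏω(n + ½), so ΔE = (2 − 0) ℏω = 2 × 10.2 = 20.40.

ΔE = 20.4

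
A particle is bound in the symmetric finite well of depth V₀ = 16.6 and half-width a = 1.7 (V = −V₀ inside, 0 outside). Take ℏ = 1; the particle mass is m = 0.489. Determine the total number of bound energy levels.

N = 5

The dimensionless depth is z₀ = a√(2mV₀)/ℏ = 1.7 × √(16.23) = 6.850.
A new bound state (alternating even/odd) appears each time z₀ passes a multiple of π/2, so N = ⌊2z₀/π⌋ + 1 = ⌊4.361⌋ + 1 = 5.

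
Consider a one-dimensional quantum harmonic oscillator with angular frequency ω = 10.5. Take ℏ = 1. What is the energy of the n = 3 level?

E = 36.8

The oscillator eigenvalues are E_n = ℏω(n + ½), so E_3 = 10.5 × 3.5 = 36.75.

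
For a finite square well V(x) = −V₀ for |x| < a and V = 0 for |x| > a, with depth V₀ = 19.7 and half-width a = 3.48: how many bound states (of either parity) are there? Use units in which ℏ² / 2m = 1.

N = 10

The dimensionless depth is z₀ = a√(2mV₀)/ℏ = 3.48 × √(19.70) = 15.45.
A new bound state (alternating even/odd) appears each time z₀ passes a multiple of π/2, so N = ⌊2z₀/π⌋ + 1 = ⌊9.833⌋ + 1 = 10.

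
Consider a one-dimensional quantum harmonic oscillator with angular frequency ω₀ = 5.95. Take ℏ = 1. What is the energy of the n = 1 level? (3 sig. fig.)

E = 8.93

Using E_n = (n + ½)ℏω₀: E_1 = 1.5 × 5.95 = 8.925.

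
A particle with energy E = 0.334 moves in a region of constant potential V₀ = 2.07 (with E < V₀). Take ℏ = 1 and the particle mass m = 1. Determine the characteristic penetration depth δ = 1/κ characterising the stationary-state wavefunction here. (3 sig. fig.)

Since E < V₀ the TISE in this region is ψ'' = κ²ψ with κ = √(2m(V₀ − E))/ℏ.
κ = √(2 × 1 × 1.736) = 1.863. The penetration depth is δ = 1/κ = 0.537.

δ = 0.537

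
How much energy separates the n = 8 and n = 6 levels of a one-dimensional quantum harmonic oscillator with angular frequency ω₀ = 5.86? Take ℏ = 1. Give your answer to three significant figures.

ΔE = 11.7

E_n = ℏω₀(n + ½), so ΔE = (8 − 6) ℏω₀ = 2 × 5.86 = 11.72.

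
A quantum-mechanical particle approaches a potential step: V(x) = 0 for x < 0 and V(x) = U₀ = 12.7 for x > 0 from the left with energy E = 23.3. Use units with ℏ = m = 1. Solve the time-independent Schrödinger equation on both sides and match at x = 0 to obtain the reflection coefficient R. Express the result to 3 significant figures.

R = 0.0378

On each side the TISE gives plane waves with k = √(2m(E − V))/ℏ: k₁ = √(2·1·23.3) = 6.826, k₂ = √(2·1·10.6) = 4.604.
Matching ψ and ψ′ at x = 0 gives r = (k₁ − k₂)/(k₁ + k₂), so R = r² = 0.03779 and T = 1 − R = 0.9622.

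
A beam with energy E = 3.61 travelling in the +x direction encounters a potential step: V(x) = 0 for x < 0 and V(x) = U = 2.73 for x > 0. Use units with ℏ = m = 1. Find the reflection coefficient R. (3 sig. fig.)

On each side the TISE gives plane waves with k = √(2m(E − V))/ℏ: k₁ = √(2·1·3.61) = 2.687, k₂ = √(2·1·0.88) = 1.327.
Continuity of ψ and ψ′ at the step yields the reflection amplitude r = (k₁ − k₂)/(k₁ + k₂) = 0.3389; thus R = |r|² = 0.1149, T = 0.8851.

R = 0.115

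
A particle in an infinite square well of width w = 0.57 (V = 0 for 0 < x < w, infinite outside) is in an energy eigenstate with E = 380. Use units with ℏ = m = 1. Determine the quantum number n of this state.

n = 5

For an infinite well E_n = n²π²ℏ²/(2mw²), so n = (w/πℏ)√(2mE).
n = (0.57/π) × √(2 × 1 × 380) = 5.002 → n = 5.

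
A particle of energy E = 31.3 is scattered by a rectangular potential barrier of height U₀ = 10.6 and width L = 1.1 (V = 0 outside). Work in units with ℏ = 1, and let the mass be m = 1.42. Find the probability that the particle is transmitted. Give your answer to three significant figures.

T = 0.971

E > U₀: inside the barrier k₂ = √(2m(E − U₀))/ℏ = 7.667, k₂L = 8.434.
Matching at both interfaces gives T⁻¹ = 1 + U₀² sin²(k₂L) / [4E(E − U₀)] = 1.030, hence T = 0.971.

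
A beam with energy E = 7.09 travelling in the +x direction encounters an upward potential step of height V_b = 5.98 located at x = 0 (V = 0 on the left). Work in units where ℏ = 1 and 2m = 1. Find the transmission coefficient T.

On each side the TISE gives plane waves with k = √(2m(E − V))/ℏ: k₁ = √(2·½·7.09) = 2.663, k₂ = √(2·½·1.11) = 1.054.
Matching ψ and ψ′ at x = 0 gives r = (k₁ − k₂)/(k₁ + k₂), so R = r² = 0.1875 and T = 1 − R = 0.8125.

T = 0.813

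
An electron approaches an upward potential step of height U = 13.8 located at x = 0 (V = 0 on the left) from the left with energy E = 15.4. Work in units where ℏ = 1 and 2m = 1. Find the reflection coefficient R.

On each side the TISE gives plane waves with k = √(2m(E − V))/ℏ: k₁ = √(2·½·15.4) = 3.924, k₂ = √(2·½·1.6) = 1.265.
Matching ψ and ψ′ at x = 0 gives r = (k₁ − k₂)/(k₁ + k₂), so R = r² = 0.2626 and T = 1 − R = 0.7374.

R = 0.263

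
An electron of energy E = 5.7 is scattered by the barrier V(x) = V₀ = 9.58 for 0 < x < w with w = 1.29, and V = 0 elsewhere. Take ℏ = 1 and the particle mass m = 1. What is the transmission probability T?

E < V₀: inside the barrier ψ ∝ e^{±κx} with κ = √(2m(V₀ − E))/ℏ = 2.786.
κw = 3.594, sinh(κw) = 18.17.
The exact tunnelling result is T⁻¹ = 1 + V₀² sinh²(κw) / [4E(V₀ − E)] = 343.4, so T = 0.00291.

T = 0.00291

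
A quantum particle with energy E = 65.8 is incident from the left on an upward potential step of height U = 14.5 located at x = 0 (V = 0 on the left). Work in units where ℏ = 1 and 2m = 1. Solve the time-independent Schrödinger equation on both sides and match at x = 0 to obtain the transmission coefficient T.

T = 0.996

The wavenumbers are k₁ = √(2mE)/ℏ = 8.112 on the left and k₂ = √(2m(E − U))/ℏ = 7.162 on the right.
Matching ψ and ψ′ at x = 0 gives r = (k₁ − k₂)/(k₁ + k₂), so R = r² = 0.003863 and T = 1 − R = 0.9961.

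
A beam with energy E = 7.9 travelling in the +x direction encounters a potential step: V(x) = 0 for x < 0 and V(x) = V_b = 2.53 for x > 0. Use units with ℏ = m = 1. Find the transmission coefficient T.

On each side the TISE gives plane waves with k = √(2m(E − V))/ℏ: k₁ = √(2·1·7.9) = 3.975, k₂ = √(2·1·5.37) = 3.277.
Matching ψ and ψ′ at x = 0 gives r = (k₁ − k₂)/(k₁ + k₂), so R = r² = 0.009256 and T = 1 − R = 0.9907.

T = 0.991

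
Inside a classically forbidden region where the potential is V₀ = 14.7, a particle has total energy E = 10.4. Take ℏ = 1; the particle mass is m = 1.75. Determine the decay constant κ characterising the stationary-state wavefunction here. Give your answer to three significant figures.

κ = 3.88

Since E < V₀ the TISE in this region is ψ'' = κ²ψ with κ = √(2m(V₀ − E))/ℏ.
κ = √(2 × 1.75 × 4.3) = 3.879.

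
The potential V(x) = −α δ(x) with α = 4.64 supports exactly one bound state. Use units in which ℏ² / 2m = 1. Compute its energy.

E = -5.38

The bound state is ψ(x) = √κ e^{−κ|x|}. The derivative jump ψ'(0⁺) − ψ'(0⁻) = −(2mα/ℏ²)ψ(0) fixes κ = mα/ℏ² = 2.320.
Then E = −ℏ²κ²/(2m) = −mα²/(2ℏ²) = -5.382.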